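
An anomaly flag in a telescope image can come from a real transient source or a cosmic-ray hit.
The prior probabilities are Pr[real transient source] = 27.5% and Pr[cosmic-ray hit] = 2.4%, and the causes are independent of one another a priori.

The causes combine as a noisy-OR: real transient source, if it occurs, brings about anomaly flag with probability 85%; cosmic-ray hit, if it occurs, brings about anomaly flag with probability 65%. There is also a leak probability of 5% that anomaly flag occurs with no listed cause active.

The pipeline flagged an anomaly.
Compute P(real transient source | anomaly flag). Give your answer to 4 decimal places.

P(real transient source | anomaly flag) ≈ 0.8342

Under noisy-OR, P(anomaly flag | causes) = 1 − (1−0.05)·∏(1−qᵢ) over the active causes.
Sum P(anomaly flag|·) weighted by the priors over the 4 (real transient source, cosmic-ray hit) configurations:
  P(anomaly flag) = 0.05×0.725×0.976 + 0.6675×0.725×0.024 + 0.8575×0.275×0.976 + 0.950125×0.275×0.024
        = 0.035380 + 0.011614 + 0.230153 + 0.006271 = 0.283418
Keeping only the real transient source-present terms gives 0.236424, so
  P(real transient source | anomaly flag) = 0.236424 / 0.283418 ≈ 0.8342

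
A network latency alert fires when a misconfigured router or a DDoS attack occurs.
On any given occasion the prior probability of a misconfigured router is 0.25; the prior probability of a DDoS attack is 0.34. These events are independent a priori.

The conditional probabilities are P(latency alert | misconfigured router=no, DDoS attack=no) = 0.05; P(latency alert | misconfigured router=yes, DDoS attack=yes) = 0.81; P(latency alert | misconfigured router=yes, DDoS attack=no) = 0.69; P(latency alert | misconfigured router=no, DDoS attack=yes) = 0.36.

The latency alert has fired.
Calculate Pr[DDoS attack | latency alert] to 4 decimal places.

Numerator (weight on configurations with DDoS attack): 0.091800 + 0.068850 = 0.160650
The normalizing constant is 0.05·0.75·0.66 + 0.36·0.75·0.34 + 0.69·0.25·0.66 + 0.81·0.25·0.34 = 0.299250
Posterior = 0.160650 / 0.299250 ≈ 0.5368

Pr[DDoS attack | latency alert] ≈ 0.5368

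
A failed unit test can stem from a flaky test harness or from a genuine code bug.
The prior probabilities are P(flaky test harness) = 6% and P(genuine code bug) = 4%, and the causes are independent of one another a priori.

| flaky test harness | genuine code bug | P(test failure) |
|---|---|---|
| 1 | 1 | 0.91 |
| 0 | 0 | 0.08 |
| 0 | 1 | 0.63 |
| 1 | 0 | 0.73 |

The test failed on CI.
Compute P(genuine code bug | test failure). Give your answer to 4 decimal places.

P(genuine code bug | test failure) ≈ 0.1847

P(test failure) = 0.08·0.94·0.96 + 0.63·0.94·0.04 + 0.73·0.06·0.96 + 0.91·0.06·0.04 = 0.072192 + 0.023688 + 0.042048 + 0.002184 = 0.140112
The genuine code bug-present share is 0.023688 + 0.002184 = 0.025872.
P(genuine code bug | test failure) = 0.025872 / 0.140112 ≈ 0.1847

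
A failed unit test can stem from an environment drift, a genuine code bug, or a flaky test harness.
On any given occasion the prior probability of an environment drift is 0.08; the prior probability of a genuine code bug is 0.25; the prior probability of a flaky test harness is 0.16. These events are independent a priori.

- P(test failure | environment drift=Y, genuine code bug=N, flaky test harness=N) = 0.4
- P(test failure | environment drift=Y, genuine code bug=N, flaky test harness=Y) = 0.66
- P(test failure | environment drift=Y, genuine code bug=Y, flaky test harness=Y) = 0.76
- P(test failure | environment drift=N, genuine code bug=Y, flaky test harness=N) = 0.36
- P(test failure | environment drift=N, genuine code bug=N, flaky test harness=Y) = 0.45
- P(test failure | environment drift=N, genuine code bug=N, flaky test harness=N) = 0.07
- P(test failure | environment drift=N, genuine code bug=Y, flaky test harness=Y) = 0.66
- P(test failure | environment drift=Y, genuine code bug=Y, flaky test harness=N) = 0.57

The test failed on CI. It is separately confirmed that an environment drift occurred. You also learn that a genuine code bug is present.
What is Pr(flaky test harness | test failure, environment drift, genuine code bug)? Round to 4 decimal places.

By total probability over both values of flaky test harness:
  P(test failure | environment drift, genuine code bug) = 0.57×0.84 + 0.76×0.16
        = 0.478800 + 0.121600 = 0.600400
Keeping only the flaky test harness-present terms gives 0.121600, so
  P(flaky test harness | test failure, environment drift, genuine code bug) = 0.121600 / 0.600400 ≈ 0.2025

Pr(flaky test harness | test failure, environment drift, genuine code bug) ≈ 0.2025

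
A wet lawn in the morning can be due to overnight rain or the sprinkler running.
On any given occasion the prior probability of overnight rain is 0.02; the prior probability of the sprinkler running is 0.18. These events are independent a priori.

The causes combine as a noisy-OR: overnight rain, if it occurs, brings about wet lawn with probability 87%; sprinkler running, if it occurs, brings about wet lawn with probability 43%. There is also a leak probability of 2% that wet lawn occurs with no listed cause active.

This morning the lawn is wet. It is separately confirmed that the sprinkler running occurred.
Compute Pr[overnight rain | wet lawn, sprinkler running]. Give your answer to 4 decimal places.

Under noisy-OR, P(wet lawn | causes) = 1 − (1−0.02)·∏(1−qᵢ) over the active causes.
Weight on overnight rain=true, given the evidence: 0.927382×0.02 = 0.018548
Denominator P(wet lawn | sprinkler running): 0.4414×0.98 + 0.927382×0.02 = 0.451120
Posterior = 0.018548 / 0.451120 ≈ 0.0411

Pr[overnight rain | wet lawn, sprinkler running] ≈ 0.0411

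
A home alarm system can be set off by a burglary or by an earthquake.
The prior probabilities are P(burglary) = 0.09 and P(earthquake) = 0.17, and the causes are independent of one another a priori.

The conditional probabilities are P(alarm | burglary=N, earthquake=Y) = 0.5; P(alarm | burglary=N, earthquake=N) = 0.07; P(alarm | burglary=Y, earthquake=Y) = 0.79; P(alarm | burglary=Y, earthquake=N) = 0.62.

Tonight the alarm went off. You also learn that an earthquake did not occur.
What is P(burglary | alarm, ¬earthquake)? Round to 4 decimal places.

By total probability over both values of burglary:
  P(alarm | ¬earthquake) = 0.07*0.91 + 0.62*0.09
        = 0.063700 + 0.055800 = 0.119500
Keeping only the burglary-present terms gives 0.055800, so
  P(burglary | alarm, ¬earthquake) = 0.055800 / 0.119500 ≈ 0.4669

P(burglary | alarm, ¬earthquake) ≈ 0.4669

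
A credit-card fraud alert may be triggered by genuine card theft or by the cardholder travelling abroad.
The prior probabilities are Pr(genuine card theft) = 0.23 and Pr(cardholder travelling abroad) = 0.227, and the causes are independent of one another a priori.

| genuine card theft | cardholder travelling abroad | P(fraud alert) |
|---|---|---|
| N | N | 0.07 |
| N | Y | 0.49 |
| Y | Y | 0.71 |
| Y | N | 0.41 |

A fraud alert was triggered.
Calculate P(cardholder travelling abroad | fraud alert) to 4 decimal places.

For the numerator, keep only cardholder travelling abroad=true terms: 0.085647 + 0.037069 = 0.122716
The normalizing constant is 0.07·0.77·0.773 + 0.49·0.77·0.227 + 0.41·0.23·0.773 + 0.71·0.23·0.227 = 0.237275
Posterior = 0.122716 / 0.237275 ≈ 0.5172

P(cardholder travelling abroad | fraud alert) ≈ 0.5172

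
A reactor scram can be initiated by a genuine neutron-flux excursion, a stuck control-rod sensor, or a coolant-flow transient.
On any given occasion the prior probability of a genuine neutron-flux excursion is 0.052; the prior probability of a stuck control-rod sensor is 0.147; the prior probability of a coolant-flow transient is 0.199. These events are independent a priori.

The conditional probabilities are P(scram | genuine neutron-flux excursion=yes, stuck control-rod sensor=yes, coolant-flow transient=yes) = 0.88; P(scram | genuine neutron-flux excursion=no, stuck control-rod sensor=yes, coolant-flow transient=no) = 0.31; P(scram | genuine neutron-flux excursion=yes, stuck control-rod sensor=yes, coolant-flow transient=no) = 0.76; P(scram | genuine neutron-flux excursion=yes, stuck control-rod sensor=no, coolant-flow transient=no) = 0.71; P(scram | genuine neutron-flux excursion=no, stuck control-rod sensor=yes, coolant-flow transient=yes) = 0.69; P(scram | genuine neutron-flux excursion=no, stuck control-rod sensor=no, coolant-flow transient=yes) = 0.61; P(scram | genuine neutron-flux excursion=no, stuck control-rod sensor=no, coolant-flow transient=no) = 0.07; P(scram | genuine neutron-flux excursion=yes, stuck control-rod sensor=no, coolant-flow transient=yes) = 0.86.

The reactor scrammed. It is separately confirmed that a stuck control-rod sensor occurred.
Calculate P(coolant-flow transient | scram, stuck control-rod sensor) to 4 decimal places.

Weight on coolant-flow transient=true, given the evidence: 0.130170 + 0.009106 = 0.139276
The normalizing constant is 0.31*0.948*0.801 + 0.69*0.948*0.199 + 0.76*0.052*0.801 + 0.88*0.052*0.199 = 0.406330
P(coolant-flow transient | scram, stuck control-rod sensor) = 0.139276/0.406330 ≈ 0.3428

P(coolant-flow transient | scram, stuck control-rod sensor) ≈ 0.3428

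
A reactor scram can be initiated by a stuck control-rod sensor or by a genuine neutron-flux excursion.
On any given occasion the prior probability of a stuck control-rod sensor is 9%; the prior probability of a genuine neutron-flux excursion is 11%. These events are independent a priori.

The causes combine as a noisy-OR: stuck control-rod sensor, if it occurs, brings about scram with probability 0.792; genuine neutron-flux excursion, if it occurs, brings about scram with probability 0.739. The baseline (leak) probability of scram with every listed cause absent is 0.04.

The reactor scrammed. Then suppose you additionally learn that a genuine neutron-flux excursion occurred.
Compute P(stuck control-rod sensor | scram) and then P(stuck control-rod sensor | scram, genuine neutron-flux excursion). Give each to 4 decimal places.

P(stuck control-rod sensor | scram) ≈ 0.4062; P(stuck control-rod sensor | scram, genuine neutron-flux excursion) ≈ 0.1112

Under noisy-OR, P(scram | causes) = 1 − (1−0.04)·∏(1−qᵢ) over the active causes.
Numerator (weight on configurations with stuck control-rod sensor): 0.064106 + 0.009384 = 0.073490
Denominator P(scram): 0.04*0.91*0.89 + 0.74944*0.91*0.11 + 0.80032*0.09*0.89 + 0.947884*0.09*0.11 = 0.180905
P(stuck control-rod sensor | scram) = 0.073490/0.180905 ≈ 0.4062

Now condition on the additional information:
Weight on stuck control-rod sensor=true, given the evidence: 0.947884·0.09 = 0.085310
Normalizer over all consistent configurations: 0.74944·0.91 + 0.947884·0.09 = 0.767300
P(stuck control-rod sensor | scram, genuine neutron-flux excursion) = 0.085310/0.767300 ≈ 0.1112
— genuine neutron-flux excursion explains away the evidence for stuck control-rod sensor.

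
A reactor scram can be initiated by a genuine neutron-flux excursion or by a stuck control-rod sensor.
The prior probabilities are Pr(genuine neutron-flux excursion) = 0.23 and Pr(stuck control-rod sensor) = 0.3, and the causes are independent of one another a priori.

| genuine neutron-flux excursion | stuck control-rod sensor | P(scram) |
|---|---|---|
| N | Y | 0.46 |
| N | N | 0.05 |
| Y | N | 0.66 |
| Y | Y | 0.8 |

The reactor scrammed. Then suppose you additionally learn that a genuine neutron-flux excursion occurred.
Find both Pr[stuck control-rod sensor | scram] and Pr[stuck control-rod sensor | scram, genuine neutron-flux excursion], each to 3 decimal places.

For the numerator, keep only stuck control-rod sensor=true terms: 0.106260 + 0.055200 = 0.161460
The normalizing constant is 0.05·0.77·0.7 + 0.46·0.77·0.3 + 0.66·0.23·0.7 + 0.8·0.23·0.3 = 0.294670
Posterior = 0.161460 / 0.294670 ≈ 0.548

With the extra evidence:
By total probability over both values of stuck control-rod sensor:
  P(scram | genuine neutron-flux excursion) = 0.66·0.7 + 0.8·0.3
        = 0.462000 + 0.240000 = 0.702000
Configurations with stuck control-rod sensor contribute 0.240000, so
  P(stuck control-rod sensor | scram, genuine neutron-flux excursion) = 0.240000 / 0.702000 ≈ 0.342
This is intercausal reasoning (explaining away): once genuine neutron-flux excursion accounts for the scram, stuck control-rod sensor becomes less likely.

Pr[stuck control-rod sensor | scram] ≈ 0.548; Pr[stuck control-rod sensor | scram, genuine neutron-flux excursion] ≈ 0.342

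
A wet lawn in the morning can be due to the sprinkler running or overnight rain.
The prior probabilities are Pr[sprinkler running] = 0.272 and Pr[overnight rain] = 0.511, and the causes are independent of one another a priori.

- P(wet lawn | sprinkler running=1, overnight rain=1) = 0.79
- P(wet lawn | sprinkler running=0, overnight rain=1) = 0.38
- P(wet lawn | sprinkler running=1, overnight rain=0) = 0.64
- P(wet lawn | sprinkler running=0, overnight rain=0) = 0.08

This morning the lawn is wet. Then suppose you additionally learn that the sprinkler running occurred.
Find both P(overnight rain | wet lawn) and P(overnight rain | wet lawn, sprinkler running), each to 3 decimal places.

For the numerator, keep only overnight rain=true terms: 0.141363 + 0.109804 = 0.251167
Normalizer over all consistent configurations: 0.08·0.728·0.489 + 0.38·0.728·0.511 + 0.64·0.272·0.489 + 0.79·0.272·0.511 = 0.364771
P(overnight rain | wet lawn) = 0.251167/0.364771 ≈ 0.689

Now also conditioning on sprinkler running=true:
P(wet lawn | sprinkler running) = 0.64×0.489 + 0.79×0.511 = 0.312960 + 0.403690 = 0.716650
Of this, 0.403690 comes from 0.79×0.511 (the overnight rain=true cases).
P(overnight rain | wet lawn, sprinkler running) = 0.403690 / 0.716650 ≈ 0.563

P(overnight rain | wet lawn) ≈ 0.689; P(overnight rain | wet lawn, sprinkler running) ≈ 0.563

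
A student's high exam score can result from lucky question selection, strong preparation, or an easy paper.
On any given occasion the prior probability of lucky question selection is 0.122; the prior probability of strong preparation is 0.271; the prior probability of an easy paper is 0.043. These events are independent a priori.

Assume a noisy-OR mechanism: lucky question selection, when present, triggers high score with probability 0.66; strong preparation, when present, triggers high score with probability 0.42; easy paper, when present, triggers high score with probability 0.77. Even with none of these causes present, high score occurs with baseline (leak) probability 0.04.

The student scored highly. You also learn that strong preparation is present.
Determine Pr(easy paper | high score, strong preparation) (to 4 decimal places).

Under noisy-OR, P(high score | causes) = 1 − (1−0.04)·∏(1−qᵢ) over the active causes.
P(high score | strong preparation) = 0.4432·0.878·0.957 + 0.871936·0.878·0.043 + 0.810688·0.122·0.957 + 0.956458·0.122·0.043 = 0.372397 + 0.032919 + 0.094651 + 0.005018 = 0.504985
Of this, 0.037937 comes from 0.032919 + 0.005018 (the easy paper=true cases).
Hence the posterior is 0.037937/0.504985 ≈ 0.0751.

Pr(easy paper | high score, strong preparation) ≈ 0.0751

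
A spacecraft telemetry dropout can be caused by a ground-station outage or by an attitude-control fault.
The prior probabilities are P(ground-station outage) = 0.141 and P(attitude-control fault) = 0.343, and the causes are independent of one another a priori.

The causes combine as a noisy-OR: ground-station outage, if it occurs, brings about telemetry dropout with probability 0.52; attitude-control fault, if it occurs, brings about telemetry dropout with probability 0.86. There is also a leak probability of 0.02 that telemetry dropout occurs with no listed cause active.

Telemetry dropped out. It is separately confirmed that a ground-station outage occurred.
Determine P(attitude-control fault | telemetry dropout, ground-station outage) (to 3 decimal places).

P(attitude-control fault | telemetry dropout, ground-station outage) ≈ 0.479

Under noisy-OR, P(telemetry dropout | causes) = 1 − (1−0.02)·∏(1−qᵢ) over the active causes.
By total probability over both values of attitude-control fault:
  P(telemetry dropout | ground-station outage) = 0.5296*0.657 + 0.934144*0.343
        = 0.347947 + 0.320411 = 0.668358
Keeping only the attitude-control fault-present terms gives 0.320411, so
  P(attitude-control fault | telemetry dropout, ground-station outage) = 0.320411 / 0.668358 ≈ 0.479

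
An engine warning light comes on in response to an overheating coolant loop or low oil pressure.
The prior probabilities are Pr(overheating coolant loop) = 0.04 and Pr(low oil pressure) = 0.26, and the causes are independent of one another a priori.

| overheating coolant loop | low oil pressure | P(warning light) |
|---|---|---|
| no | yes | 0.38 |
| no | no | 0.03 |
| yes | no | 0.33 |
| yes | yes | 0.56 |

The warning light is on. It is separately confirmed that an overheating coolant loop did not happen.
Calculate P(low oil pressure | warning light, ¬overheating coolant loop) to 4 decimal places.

Sum P(warning light|·) weighted by the priors over both values of low oil pressure:
  P(warning light | ¬overheating coolant loop) = 0.03·0.74 + 0.38·0.26
        = 0.022200 + 0.098800 = 0.121000
Keeping only the low oil pressure-present terms gives 0.098800, so
  P(low oil pressure | warning light, ¬overheating coolant loop) = 0.098800 / 0.121000 ≈ 0.8165

P(low oil pressure | warning light, ¬overheating coolant loop) ≈ 0.8165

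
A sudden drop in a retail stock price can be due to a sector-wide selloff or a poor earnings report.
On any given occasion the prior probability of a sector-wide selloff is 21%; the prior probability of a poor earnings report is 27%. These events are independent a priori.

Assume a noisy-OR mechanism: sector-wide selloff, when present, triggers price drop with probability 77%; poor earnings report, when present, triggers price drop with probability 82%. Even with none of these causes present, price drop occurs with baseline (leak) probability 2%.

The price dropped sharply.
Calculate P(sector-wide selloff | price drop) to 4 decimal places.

Under noisy-OR, P(price drop | causes) = 1 − (1−0.02)·∏(1−qᵢ) over the active causes.
Weight on sector-wide selloff=true, given the evidence: 0.118746 + 0.054400 = 0.173146
Normalizer over all consistent configurations: 0.02*0.79*0.73 + 0.8236*0.79*0.27 + 0.7746*0.21*0.73 + 0.959428*0.21*0.27 = 0.360354
Posterior = 0.173146 / 0.360354 ≈ 0.4805

P(sector-wide selloff | price drop) ≈ 0.4805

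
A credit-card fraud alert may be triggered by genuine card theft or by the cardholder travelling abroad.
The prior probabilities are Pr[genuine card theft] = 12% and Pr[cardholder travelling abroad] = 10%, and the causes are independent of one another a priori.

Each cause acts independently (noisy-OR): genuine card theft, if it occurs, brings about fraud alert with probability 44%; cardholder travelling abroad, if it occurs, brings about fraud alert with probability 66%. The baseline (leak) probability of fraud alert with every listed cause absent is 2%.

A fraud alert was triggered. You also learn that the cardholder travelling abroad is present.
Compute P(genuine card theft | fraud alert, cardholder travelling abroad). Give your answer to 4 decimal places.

P(genuine card theft | fraud alert, cardholder travelling abroad) ≈ 0.1426

Under noisy-OR, P(fraud alert | causes) = 1 − (1−0.02)·∏(1−qᵢ) over the active causes.
P(fraud alert | cardholder travelling abroad) = 0.6668·0.88 + 0.813408·0.12 = 0.586784 + 0.097609 = 0.684393
Of this, 0.097609 comes from 0.813408·0.12 (the genuine card theft=true cases).
Hence the posterior is 0.097609/0.684393 ≈ 0.1426.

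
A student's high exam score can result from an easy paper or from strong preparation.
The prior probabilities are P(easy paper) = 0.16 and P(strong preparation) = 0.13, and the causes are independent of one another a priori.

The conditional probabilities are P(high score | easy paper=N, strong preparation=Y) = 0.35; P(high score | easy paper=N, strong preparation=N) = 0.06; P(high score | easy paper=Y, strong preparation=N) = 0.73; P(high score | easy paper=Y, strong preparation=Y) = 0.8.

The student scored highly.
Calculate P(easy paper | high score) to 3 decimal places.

P(easy paper | high score) ≈ 0.590

P(high score) = 0.06×0.84×0.87 + 0.35×0.84×0.13 + 0.73×0.16×0.87 + 0.8×0.16×0.13 = 0.043848 + 0.038220 + 0.101616 + 0.016640 = 0.200324
Restricting to configurations with easy paper present: 0.101616 + 0.016640 = 0.118256.
Hence the posterior is 0.118256/0.200324 ≈ 0.590.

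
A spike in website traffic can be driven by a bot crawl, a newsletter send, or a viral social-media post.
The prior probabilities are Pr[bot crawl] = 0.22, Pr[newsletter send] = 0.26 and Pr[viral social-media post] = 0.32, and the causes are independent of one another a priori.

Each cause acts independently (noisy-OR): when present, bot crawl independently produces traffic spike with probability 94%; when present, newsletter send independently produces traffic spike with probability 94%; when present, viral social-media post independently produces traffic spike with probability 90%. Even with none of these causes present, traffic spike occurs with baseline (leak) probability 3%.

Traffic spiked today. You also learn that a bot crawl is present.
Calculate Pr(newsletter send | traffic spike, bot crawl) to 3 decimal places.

Pr(newsletter send | traffic spike, bot crawl) ≈ 0.268

Under noisy-OR, P(traffic spike | causes) = 1 − (1−0.03)·∏(1−qᵢ) over the active causes.
P(traffic spike | bot crawl) = 0.9418*0.74*0.68 + 0.99418*0.74*0.32 + 0.996508*0.26*0.68 + 0.999651*0.26*0.32 = 0.473914 + 0.235422 + 0.176183 + 0.083171 = 0.968690
Of this, 0.259354 comes from 0.176183 + 0.083171 (the newsletter send=true cases).
P(newsletter send | traffic spike, bot crawl) = 0.259354 / 0.968690 ≈ 0.268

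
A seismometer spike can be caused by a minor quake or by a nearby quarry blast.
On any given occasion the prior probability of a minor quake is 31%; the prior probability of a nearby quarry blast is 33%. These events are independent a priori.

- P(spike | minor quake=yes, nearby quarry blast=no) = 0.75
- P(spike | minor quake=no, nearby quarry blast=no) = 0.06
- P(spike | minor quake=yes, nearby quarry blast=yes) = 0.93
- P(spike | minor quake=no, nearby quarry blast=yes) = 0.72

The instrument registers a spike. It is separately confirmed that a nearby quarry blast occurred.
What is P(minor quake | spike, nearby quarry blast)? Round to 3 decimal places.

P(minor quake | spike, nearby quarry blast) ≈ 0.367

P(spike | nearby quarry blast) = 0.72·0.69 + 0.93·0.31 = 0.496800 + 0.288300 = 0.785100
The minor quake-present share is 0.93·0.31 = 0.288300.
P(minor quake | spike, nearby quarry blast) = 0.288300 / 0.785100 ≈ 0.367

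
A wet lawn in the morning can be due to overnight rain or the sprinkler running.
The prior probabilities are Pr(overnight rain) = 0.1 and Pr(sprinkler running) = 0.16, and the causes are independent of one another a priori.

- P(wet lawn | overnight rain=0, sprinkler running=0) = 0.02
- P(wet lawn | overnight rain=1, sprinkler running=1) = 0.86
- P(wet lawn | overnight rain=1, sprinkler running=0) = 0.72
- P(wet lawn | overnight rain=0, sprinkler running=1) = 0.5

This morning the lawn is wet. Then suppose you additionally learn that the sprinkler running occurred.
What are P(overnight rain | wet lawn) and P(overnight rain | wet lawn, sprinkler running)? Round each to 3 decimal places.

Weight on overnight rain=true, given the evidence: 0.060480 + 0.013760 = 0.074240
The normalizing constant is 0.02*0.9*0.84 + 0.5*0.9*0.16 + 0.72*0.1*0.84 + 0.86*0.1*0.16 = 0.161360
Posterior = 0.074240 / 0.161360 ≈ 0.460

Now condition on the additional information:
Numerator (weight on configurations with overnight rain): 0.86*0.1 = 0.086000
Normalizer over all consistent configurations: 0.5*0.9 + 0.86*0.1 = 0.536000
P(overnight rain | wet lawn, sprinkler running) = 0.086000/0.536000 ≈ 0.160

P(overnight rain | wet lawn) ≈ 0.460; P(overnight rain | wet lawn, sprinkler running) ≈ 0.160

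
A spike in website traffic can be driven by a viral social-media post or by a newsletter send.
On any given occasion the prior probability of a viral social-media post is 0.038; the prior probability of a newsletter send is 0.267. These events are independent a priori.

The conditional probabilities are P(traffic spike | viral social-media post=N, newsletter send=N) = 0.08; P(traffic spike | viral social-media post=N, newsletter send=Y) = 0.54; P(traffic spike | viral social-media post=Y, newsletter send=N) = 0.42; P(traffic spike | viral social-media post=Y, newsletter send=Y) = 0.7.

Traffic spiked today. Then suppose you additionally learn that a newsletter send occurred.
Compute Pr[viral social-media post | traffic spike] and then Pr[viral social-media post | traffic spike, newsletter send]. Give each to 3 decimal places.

Pr[viral social-media post | traffic spike] ≈ 0.088; Pr[viral social-media post | traffic spike, newsletter send] ≈ 0.049

Sum P(traffic spike|·) weighted by the priors over the 4 (viral social-media post, newsletter send) configurations:
  P(traffic spike) = 0.08*0.962*0.733 + 0.54*0.962*0.267 + 0.42*0.038*0.733 + 0.7*0.038*0.267
        = 0.056412 + 0.138701 + 0.011699 + 0.007102 = 0.213914
Keeping only the viral social-media post-present terms gives 0.018801, so
  P(viral social-media post | traffic spike) = 0.018801 / 0.213914 ≈ 0.088

Now condition on the additional information:
Sum P(traffic spike|·) weighted by the priors over both values of viral social-media post:
  P(traffic spike | newsletter send) = 0.54×0.962 + 0.7×0.038
        = 0.519480 + 0.026600 = 0.546080
Configurations with viral social-media post contribute 0.026600, so
  P(viral social-media post | traffic spike, newsletter send) = 0.026600 / 0.546080 ≈ 0.049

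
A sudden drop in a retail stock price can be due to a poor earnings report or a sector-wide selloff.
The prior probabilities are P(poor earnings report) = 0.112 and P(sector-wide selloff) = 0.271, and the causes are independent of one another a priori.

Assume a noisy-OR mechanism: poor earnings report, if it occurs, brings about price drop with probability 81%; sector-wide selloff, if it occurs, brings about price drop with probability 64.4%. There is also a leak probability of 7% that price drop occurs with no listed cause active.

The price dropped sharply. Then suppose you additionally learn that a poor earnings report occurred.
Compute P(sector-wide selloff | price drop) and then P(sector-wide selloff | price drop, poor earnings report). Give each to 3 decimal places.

Under noisy-OR, P(price drop | causes) = 1 − (1−0.07)·∏(1−qᵢ) over the active causes.
Enumerate the 4 (poor earnings report, sector-wide selloff) configurations and weight by the priors:
  P(price drop) = 0.07·0.888·0.729 + 0.66892·0.888·0.271 + 0.8233·0.112·0.729 + 0.937095·0.112·0.271
        = 0.045315 + 0.160974 + 0.067221 + 0.028443 = 0.301953
The terms with sector-wide selloff present sum to 0.189417, so
  P(sector-wide selloff | price drop) = 0.189417 / 0.301953 ≈ 0.627

Now condition on the additional information:
Weight on sector-wide selloff=true, given the evidence: 0.937095×0.271 = 0.253953
Normalizer over all consistent configurations: 0.8233×0.729 + 0.937095×0.271 = 0.854139
P(sector-wide selloff | price drop, poor earnings report) = 0.253953/0.854139 ≈ 0.297
Conditioning on poor earnings report lowers the posterior on sector-wide selloff: the classic explaining-away effect in a common-effect structure.

P(sector-wide selloff | price drop) ≈ 0.627; P(sector-wide selloff | price drop, poor earnings report) ≈ 0.297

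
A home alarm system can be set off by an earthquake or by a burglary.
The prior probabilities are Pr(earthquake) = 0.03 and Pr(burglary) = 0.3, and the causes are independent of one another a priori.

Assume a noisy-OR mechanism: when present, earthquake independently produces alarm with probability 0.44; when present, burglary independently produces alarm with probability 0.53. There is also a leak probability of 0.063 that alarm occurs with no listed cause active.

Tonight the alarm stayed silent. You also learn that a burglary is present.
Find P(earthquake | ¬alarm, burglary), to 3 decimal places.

P(earthquake | ¬alarm, burglary) ≈ 0.017

Under noisy-OR, P(alarm | causes) = 1 − (1−0.063)·∏(1−qᵢ) over the active causes.
Enumerate both values of earthquake and weight by the priors:
  P(¬alarm | burglary) = 0.44039×0.97 + 0.246618×0.03
        = 0.427178 + 0.007399 = 0.434577
Keeping only the earthquake-present terms gives 0.007399, so
  P(earthquake | ¬alarm, burglary) = 0.007399 / 0.434577 ≈ 0.017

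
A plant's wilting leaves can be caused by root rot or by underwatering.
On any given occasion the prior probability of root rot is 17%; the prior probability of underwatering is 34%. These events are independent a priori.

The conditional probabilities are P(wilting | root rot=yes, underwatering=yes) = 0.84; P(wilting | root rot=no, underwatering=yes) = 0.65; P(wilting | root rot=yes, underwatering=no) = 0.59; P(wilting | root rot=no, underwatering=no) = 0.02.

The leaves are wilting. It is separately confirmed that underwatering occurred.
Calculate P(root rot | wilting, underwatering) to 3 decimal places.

P(root rot | wilting, underwatering) ≈ 0.209

Sum P(wilting|·) weighted by the priors over both values of root rot:
  P(wilting | underwatering) = 0.65·0.83 + 0.84·0.17
        = 0.539500 + 0.142800 = 0.682300
The terms with root rot present sum to 0.142800, so
  P(root rot | wilting, underwatering) = 0.142800 / 0.682300 ≈ 0.209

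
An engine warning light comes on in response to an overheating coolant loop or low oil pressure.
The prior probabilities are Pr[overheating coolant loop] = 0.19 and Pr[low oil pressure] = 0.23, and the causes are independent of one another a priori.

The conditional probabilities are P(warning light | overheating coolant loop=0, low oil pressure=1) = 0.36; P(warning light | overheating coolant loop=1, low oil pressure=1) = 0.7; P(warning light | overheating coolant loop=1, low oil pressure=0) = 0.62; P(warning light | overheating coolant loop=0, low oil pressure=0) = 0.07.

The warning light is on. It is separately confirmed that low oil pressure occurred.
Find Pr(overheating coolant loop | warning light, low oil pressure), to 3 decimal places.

Pr(overheating coolant loop | warning light, low oil pressure) ≈ 0.313

Numerator (weight on configurations with overheating coolant loop): 0.7×0.19 = 0.133000
The normalizing constant is 0.36×0.81 + 0.7×0.19 = 0.424600
Posterior = 0.133000 / 0.424600 ≈ 0.313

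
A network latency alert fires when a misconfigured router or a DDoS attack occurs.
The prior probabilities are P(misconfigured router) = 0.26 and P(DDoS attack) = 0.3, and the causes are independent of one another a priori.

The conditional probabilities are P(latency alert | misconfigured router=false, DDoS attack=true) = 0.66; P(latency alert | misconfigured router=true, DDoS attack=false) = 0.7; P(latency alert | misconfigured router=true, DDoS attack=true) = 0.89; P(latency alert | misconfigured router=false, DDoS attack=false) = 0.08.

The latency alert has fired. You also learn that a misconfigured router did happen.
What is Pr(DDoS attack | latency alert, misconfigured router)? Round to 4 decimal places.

Pr(DDoS attack | latency alert, misconfigured router) ≈ 0.3527

Numerator (weight on configurations with DDoS attack): 0.89×0.3 = 0.267000
The normalizing constant is 0.7×0.7 + 0.89×0.3 = 0.757000
Posterior = 0.267000 / 0.757000 ≈ 0.3527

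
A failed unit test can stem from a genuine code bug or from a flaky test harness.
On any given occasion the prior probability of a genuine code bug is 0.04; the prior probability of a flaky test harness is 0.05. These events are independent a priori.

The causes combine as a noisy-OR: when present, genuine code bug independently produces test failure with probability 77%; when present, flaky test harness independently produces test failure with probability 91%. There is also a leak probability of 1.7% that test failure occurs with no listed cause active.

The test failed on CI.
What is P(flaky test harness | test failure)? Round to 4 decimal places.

P(flaky test harness | test failure) ≈ 0.5044

Under noisy-OR, P(test failure | causes) = 1 − (1−0.017)·∏(1−qᵢ) over the active causes.
Weight on flaky test harness=true, given the evidence: 0.043753 + 0.001959 = 0.045712
The normalizing constant is 0.017·0.96·0.95 + 0.91153·0.96·0.05 + 0.77391·0.04·0.95 + 0.979652·0.04·0.05 = 0.090625
P(flaky test harness | test failure) = 0.045712/0.090625 ≈ 0.5044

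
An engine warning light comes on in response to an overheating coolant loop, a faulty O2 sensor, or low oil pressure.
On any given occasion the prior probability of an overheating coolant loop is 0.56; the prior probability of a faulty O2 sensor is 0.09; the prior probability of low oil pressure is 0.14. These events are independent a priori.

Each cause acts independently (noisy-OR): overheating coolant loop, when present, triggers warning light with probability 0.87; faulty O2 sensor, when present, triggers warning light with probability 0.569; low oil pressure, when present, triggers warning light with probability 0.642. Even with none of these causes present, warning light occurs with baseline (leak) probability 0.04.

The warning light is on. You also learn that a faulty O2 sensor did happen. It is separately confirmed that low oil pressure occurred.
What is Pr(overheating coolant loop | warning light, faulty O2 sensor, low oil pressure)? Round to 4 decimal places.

Pr(overheating coolant loop | warning light, faulty O2 sensor, low oil pressure) ≈ 0.5944

Under noisy-OR, P(warning light | causes) = 1 − (1−0.04)·∏(1−qᵢ) over the active causes.
For the numerator, keep only overheating coolant loop=true terms: 0.980744×0.56 = 0.549217
Normalizer over all consistent configurations: 0.851874×0.44 + 0.980744×0.56 = 0.924042
Posterior = 0.549217 / 0.924042 ≈ 0.5944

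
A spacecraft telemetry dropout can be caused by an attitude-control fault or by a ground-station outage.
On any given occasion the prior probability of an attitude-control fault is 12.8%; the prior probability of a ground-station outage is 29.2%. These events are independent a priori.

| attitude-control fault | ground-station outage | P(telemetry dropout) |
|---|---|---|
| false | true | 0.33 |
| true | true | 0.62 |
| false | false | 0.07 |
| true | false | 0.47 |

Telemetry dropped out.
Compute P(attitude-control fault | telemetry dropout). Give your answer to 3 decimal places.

P(attitude-control fault | telemetry dropout) ≈ 0.341

Sum P(telemetry dropout|·) weighted by the priors over the 4 (attitude-control fault, ground-station outage) configurations:
  P(telemetry dropout) = 0.07×0.872×0.708 + 0.33×0.872×0.292 + 0.47×0.128×0.708 + 0.62×0.128×0.292
        = 0.043216 + 0.084026 + 0.042593 + 0.023173 = 0.193008
The terms with attitude-control fault present sum to 0.065766, so
  P(attitude-control fault | telemetry dropout) = 0.065766 / 0.193008 ≈ 0.341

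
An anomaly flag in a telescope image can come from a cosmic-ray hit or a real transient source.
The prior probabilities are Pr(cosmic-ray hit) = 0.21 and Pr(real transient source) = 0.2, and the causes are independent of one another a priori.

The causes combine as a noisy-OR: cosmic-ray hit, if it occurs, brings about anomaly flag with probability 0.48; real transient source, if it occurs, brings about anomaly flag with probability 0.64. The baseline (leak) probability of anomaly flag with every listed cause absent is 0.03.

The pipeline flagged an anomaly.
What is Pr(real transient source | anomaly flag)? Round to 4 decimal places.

Under noisy-OR, P(anomaly flag | causes) = 1 − (1−0.03)·∏(1−qᵢ) over the active causes.
For the numerator, keep only real transient source=true terms: 0.102826 + 0.034373 = 0.137199
Normalizer over all consistent configurations: 0.03×0.79×0.8 + 0.6508×0.79×0.2 + 0.4956×0.21×0.8 + 0.818416×0.21×0.2 = 0.239420
Posterior = 0.137199 / 0.239420 ≈ 0.5730

Pr(real transient source | anomaly flag) ≈ 0.5730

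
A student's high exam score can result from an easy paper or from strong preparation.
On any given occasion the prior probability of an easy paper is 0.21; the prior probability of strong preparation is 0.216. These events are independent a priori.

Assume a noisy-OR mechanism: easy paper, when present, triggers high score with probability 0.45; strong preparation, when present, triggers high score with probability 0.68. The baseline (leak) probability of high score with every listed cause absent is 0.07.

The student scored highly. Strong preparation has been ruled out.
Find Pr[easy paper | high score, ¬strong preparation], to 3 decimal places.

Pr[easy paper | high score, ¬strong preparation] ≈ 0.650

Under noisy-OR, P(high score | causes) = 1 − (1−0.07)·∏(1−qᵢ) over the active causes.
By total probability over both values of easy paper:
  P(high score | ¬strong preparation) = 0.07×0.79 + 0.4885×0.21
        = 0.055300 + 0.102585 = 0.157885
Keeping only the easy paper-present terms gives 0.102585, so
  P(easy paper | high score, ¬strong preparation) = 0.102585 / 0.157885 ≈ 0.650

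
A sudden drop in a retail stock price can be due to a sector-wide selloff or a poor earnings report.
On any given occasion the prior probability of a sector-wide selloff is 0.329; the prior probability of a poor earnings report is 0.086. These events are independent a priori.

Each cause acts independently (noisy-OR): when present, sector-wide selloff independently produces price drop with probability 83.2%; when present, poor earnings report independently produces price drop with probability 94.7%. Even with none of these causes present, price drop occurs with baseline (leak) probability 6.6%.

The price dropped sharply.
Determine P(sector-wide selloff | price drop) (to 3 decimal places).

P(sector-wide selloff | price drop) ≈ 0.747

Under noisy-OR, P(price drop | causes) = 1 − (1−0.066)·∏(1−qᵢ) over the active causes.
Sum P(price drop|·) weighted by the priors over the 4 (sector-wide selloff, poor earnings report) configurations:
  P(price drop) = 0.066×0.671×0.914 + 0.950498×0.671×0.086 + 0.843088×0.329×0.914 + 0.991684×0.329×0.086
        = 0.040477 + 0.054849 + 0.253522 + 0.028059 = 0.376907
Configurations with sector-wide selloff contribute 0.281581, so
  P(sector-wide selloff | price drop) = 0.281581 / 0.376907 ≈ 0.747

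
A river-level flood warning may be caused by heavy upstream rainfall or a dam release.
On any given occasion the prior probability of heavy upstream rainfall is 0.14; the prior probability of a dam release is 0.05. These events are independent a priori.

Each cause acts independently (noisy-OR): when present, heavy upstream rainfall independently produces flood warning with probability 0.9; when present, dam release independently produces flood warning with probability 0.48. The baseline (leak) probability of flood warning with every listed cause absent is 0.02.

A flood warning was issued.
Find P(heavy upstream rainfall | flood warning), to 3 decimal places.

Under noisy-OR, P(flood warning | causes) = 1 − (1−0.02)·∏(1−qᵢ) over the active causes.
Weight on heavy upstream rainfall=true, given the evidence: 0.119966 + 0.006643 = 0.126609
The normalizing constant is 0.02×0.86×0.95 + 0.4904×0.86×0.05 + 0.902×0.14×0.95 + 0.94904×0.14×0.05 = 0.164036
P(heavy upstream rainfall | flood warning) = 0.126609/0.164036 ≈ 0.772

P(heavy upstream rainfall | flood warning) ≈ 0.772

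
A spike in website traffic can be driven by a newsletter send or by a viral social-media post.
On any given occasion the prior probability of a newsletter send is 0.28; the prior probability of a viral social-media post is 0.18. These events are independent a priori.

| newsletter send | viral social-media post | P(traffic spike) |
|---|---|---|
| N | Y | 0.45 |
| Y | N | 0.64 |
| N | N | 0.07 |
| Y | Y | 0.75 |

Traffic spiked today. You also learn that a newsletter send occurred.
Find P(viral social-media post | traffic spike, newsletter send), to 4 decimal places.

P(traffic spike | newsletter send) = 0.64·0.82 + 0.75·0.18 = 0.524800 + 0.135000 = 0.659800
The viral social-media post-present share is 0.75·0.18 = 0.135000.
So P(viral social-media post | traffic spike, newsletter send) = 0.135000/0.659800 ≈ 0.2046.

P(viral social-media post | traffic spike, newsletter send) ≈ 0.2046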